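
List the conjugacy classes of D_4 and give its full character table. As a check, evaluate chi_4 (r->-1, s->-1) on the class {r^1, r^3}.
Conjugacy classes: {e} of size 1, {r^2} of size 1, {r^1, r^3} of size 2, {s, sr^2, ...} of size 2, {sr, sr^3, ...} of size 2.
Character table:
  irrep \ class              {e} (size 1)  {r^2} (size 1)  {r^1, r^3} (size 2)  {s, sr^2, ...} (size 2)  {sr, sr^3, ...} (size 2)
  chi_1 (triv)               1             1               1                    1                        1                       
  chi_2 (sign: r->1, s->-1)  1             1               1                    -1                       -1                      
  chi_3 (r->-1, s->1)        1             1               -1                   1                        -1                      
  chi_4 (r->-1, s->-1)       1             1               -1                   -1                       1                       
  chi_5 (2d, j=1)            2             -2              0                    0                        0                       

Spot check: chi_4 (r->-1, s->-1) on {r^1, r^3} = -1.

Details: D_4 has order 2*4 = 8 with 5 conjugacy classes, hence 5 irreducibles. Sum of squared dims 1 + 1 + 1 + 1 + 4 = 8 = |G|. Linear characters come from the abelianisation; the 2-dimensional irreps have character r^k -> 2*cos(2*pi*j*k/4), reflections -> 0.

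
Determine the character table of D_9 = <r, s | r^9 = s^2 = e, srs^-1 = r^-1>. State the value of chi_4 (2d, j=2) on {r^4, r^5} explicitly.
Conjugacy classes: {e} of size 1, {r^1, r^8} of size 2, {r^2, r^7} of size 2, {r^3, r^6} of size 2, {r^4, r^5} of size 2, {s, sr, ..., sr^8} of size 9.
Character table:
  irrep \ class              {e} (size 1)  {r^1, r^8} (size 2)  {r^2, r^7} (size 2)  {r^3, r^6} (size 2)  {r^4, r^5} (size 2)  {s, sr, ..., sr^8} (size 9)
  chi_1 (triv)               1             1                    1                    1                    1                    1                          
  chi_2 (sign: r->1, s->-1)  1             1                    1                    1                    1                    -1                         
  chi_3 (2d, j=1)            2             2*cos(2*pi/9)        2*cos(4*pi/9)        -1                   -2*cos(pi/9)         0                          
  chi_4 (2d, j=2)            2             2*cos(4*pi/9)        -2*cos(pi/9)         -1                   2*cos(2*pi/9)        0                          
  chi_5 (2d, j=3)            2             -1                   -1                   2                    -1                   0                          
  chi_6 (2d, j=4)            2             -2*cos(pi/9)         2*cos(2*pi/9)        -1                   2*cos(4*pi/9)        0                          

Spot check: chi_4 (2d, j=2) on {r^4, r^5} = 2*cos(2*pi/9).

Why: D_9 has order 2*9 = 18 with 6 conjugacy classes, hence 6 irreducibles. Sum of squared dims 1 + 1 + 4 + 4 + 4 + 4 = 18 = |G|. Linear characters come from the abelianisation; the 2-dimensional irreps have character r^k -> 2*cos(2*pi*j*k/9), reflections -> 0.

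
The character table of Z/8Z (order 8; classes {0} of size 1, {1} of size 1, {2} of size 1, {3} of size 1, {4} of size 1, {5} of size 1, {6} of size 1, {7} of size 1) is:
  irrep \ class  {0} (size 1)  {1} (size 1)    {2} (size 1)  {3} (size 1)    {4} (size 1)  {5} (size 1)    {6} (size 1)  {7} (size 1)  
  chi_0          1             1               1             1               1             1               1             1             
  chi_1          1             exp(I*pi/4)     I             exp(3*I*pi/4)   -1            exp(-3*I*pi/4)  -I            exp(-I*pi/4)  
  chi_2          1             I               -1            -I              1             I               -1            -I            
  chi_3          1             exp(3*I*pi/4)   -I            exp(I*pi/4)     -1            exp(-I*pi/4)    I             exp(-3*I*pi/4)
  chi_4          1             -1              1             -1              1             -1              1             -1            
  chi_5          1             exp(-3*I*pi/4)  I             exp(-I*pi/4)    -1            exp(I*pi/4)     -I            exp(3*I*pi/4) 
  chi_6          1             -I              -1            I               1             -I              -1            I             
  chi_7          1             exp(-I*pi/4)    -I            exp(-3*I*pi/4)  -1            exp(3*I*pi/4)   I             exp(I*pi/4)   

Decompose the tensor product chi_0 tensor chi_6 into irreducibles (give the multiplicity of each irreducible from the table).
chi_0 tensor chi_6 = chi_6 (all other irreducibles have multiplicity 0).

Solution. The character of a tensor product is the pointwise product (chi_0 * chi_6)(C) = chi_0(C) * chi_6(C):
  {0}: (1)*(1), {1}: (1)*(-I), {2}: (1)*(-1), {3}: (1)*(I), {4}: (1)*(1), {5}: (1)*(-I), {6}: (1)*(-1), {7}: (1)*(I)
so (chi_0 * chi_6) takes values
  {0} -> 1, {1} -> -I, {2} -> -1, {3} -> I, {4} -> 1, {5} -> -I, {6} -> -1, {7} -> I.
Now take the inner product of this character with each irreducible chi from the table, <chi_0*chi_6, chi> = (1/8) sum_C |C| (chi_0*chi_6)(C) conj(chi(C)):
  <chi_0*chi_6, chi_0> = (1/8)[1*(1)*conj(1) + 1*(-I)*conj(1) + 1*(-1)*conj(1) + 1*(I)*conj(1) + 1*(1)*conj(1) + 1*(-I)*conj(1) + 1*(-1)*conj(1) + 1*(I)*conj(1)]
      = (1/8)[(1) + (-I) + (-1) + (I) + (1) + (-I) + (-1) + (I)] = 0/8 = 0
  <chi_0*chi_6, chi_1> = (1/8)[1*(1)*conj(1) + 1*(-I)*conj(exp(I*pi/4)) + 1*(-1)*conj(I) + 1*(I)*conj(exp(3*I*pi/4)) + 1*(1)*conj(-1) + 1*(-I)*conj(exp(-3*I*pi/4)) + 1*(-1)*conj(-I) + 1*(I)*conj(exp(-I*pi/4))]
      = (1/8)[(1) + (-exp(I*pi/4)) + (I) + (exp(-I*pi/4)) + (-1) + (-exp(-3*I*pi/4)) + (-I) + (exp(3*I*pi/4))] = 0/8 = 0
  <chi_0*chi_6, chi_2> = (1/8)[1*(1)*conj(1) + 1*(-I)*conj(I) + 1*(-1)*conj(-1) + 1*(I)*conj(-I) + 1*(1)*conj(1) + 1*(-I)*conj(I) + 1*(-1)*conj(-1) + 1*(I)*conj(-I)]
      = (1/8)[(1) + (-1) + (1) + (-1) + (1) + (-1) + (1) + (-1)] = 0/8 = 0
  <chi_0*chi_6, chi_3> = (1/8)[1*(1)*conj(1) + 1*(-I)*conj(exp(3*I*pi/4)) + 1*(-1)*conj(-I) + 1*(I)*conj(exp(I*pi/4)) + 1*(1)*conj(-1) + 1*(-I)*conj(exp(-I*pi/4)) + 1*(-1)*conj(I) + 1*(I)*conj(exp(-3*I*pi/4))]
      = (1/8)[(1) + (-exp(-I*pi/4)) + (-I) + (exp(I*pi/4)) + (-1) + (-exp(3*I*pi/4)) + (I) + (exp(-3*I*pi/4))] = 0/8 = 0
  <chi_0*chi_6, chi_4> = (1/8)[1*(1)*conj(1) + 1*(-I)*conj(-1) + 1*(-1)*conj(1) + 1*(I)*conj(-1) + 1*(1)*conj(1) + 1*(-I)*conj(-1) + 1*(-1)*conj(1) + 1*(I)*conj(-1)]
      = (1/8)[(1) + (I) + (-1) + (-I) + (1) + (I) + (-1) + (-I)] = 0/8 = 0
  <chi_0*chi_6, chi_5> = (1/8)[1*(1)*conj(1) + 1*(-I)*conj(exp(-3*I*pi/4)) + 1*(-1)*conj(I) + 1*(I)*conj(exp(-I*pi/4)) + 1*(1)*conj(-1) + 1*(-I)*conj(exp(I*pi/4)) + 1*(-1)*conj(-I) + 1*(I)*conj(exp(3*I*pi/4))]
      = (1/8)[(1) + (-exp(-3*I*pi/4)) + (I) + (exp(3*I*pi/4)) + (-1) + (-exp(I*pi/4)) + (-I) + (exp(-I*pi/4))] = 0/8 = 0
  <chi_0*chi_6, chi_6> = (1/8)[1*(1)*conj(1) + 1*(-I)*conj(-I) + 1*(-1)*conj(-1) + 1*(I)*conj(I) + 1*(1)*conj(1) + 1*(-I)*conj(-I) + 1*(-1)*conj(-1) + 1*(I)*conj(I)]
      = (1/8)[(1) + (1) + (1) + (1) + (1) + (1) + (1) + (1)] = 8/8 = 1
  <chi_0*chi_6, chi_7> = (1/8)[1*(1)*conj(1) + 1*(-I)*conj(exp(-I*pi/4)) + 1*(-1)*conj(-I) + 1*(I)*conj(exp(-3*I*pi/4)) + 1*(1)*conj(-1) + 1*(-I)*conj(exp(3*I*pi/4)) + 1*(-1)*conj(I) + 1*(I)*conj(exp(I*pi/4))]
      = (1/8)[(1) + (-exp(3*I*pi/4)) + (-I) + (exp(-3*I*pi/4)) + (-1) + (-exp(-I*pi/4)) + (I) + (exp(I*pi/4))] = 0/8 = 0
(Exp terms are combined using exp(i*s)*conj(exp(i*t)) = exp(i*(s-t)), and sums of them are collapsed using the identity that for every m > 1 the m distinct m-th roots of unity sum to 0, e.g. 1 + exp(2*I*pi/3) + exp(-2*I*pi/3) = 0.)
Hence the multiplicities are chi_6: 1. Dimension check: dim(chi_0)*dim(chi_6) = 1*1 = 1 and sum (mult * dim) = 1*1 = 1.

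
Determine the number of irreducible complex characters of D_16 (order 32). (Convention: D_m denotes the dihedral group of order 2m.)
11

Proof sketch: The number of irreducible complex representations of a finite group equals its number of conjugacy classes. D_16 has 11 conjugacy classes (n/2 + 3 for n even), so D_16 (order 32) has exactly 11 irreducible complex representations.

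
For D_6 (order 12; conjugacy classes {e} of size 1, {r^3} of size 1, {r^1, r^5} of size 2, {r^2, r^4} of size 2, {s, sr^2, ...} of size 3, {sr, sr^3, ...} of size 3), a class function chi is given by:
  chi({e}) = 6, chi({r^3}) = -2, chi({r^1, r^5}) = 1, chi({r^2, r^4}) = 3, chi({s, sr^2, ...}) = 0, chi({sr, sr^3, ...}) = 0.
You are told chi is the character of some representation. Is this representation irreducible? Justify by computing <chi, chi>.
Not irreducible (reducible): <chi, chi> = 5 > 1.

Details: <chi, chi> = (1/|G|) sum_C |C| * |chi(C)|^2 = (1/12)[1*|6|^2 + 1*|-2|^2 + 2*|1|^2 + 2*|3|^2 + 3*|0|^2 + 3*|0|^2]
  = (1/12)[(36) + (4) + (2) + (18) + (0) + (0)] = 60/12 = 5.
A character is irreducible iff <chi, chi> = 1, so this representation is reducible.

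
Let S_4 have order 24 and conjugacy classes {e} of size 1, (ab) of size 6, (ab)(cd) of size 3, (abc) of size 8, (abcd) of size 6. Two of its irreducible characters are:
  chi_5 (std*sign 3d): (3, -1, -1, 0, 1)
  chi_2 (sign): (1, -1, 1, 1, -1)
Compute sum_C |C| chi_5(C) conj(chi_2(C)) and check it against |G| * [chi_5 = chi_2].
Sum = 0; so <chi_5, chi_2> = 0 (distinct irreducibles are orthogonal).

Compute term by term over conjugacy classes (|C| * chi_5(C) * conj(chi_2(C))):
  1*(3)*conj(1) + 6*(-1)*conj(-1) + 3*(-1)*conj(1) + 8*(0)*conj(1) + 6*(1)*conj(-1)
  = (3) + (6) + (-3) + (0) + (-6)
  = 0.
Dividing by |G| = 24 gives 0/24 = 0, matching the row-orthogonality relation <chi_5, chi_2> = [chi_5 = chi_2].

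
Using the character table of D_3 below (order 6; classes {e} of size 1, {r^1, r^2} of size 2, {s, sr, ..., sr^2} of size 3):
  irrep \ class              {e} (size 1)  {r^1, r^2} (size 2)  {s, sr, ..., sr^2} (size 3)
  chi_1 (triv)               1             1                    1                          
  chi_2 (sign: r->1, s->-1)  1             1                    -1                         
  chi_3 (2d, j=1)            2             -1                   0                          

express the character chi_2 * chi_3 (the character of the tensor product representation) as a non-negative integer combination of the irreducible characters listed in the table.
chi_2 tensor chi_3 = chi_3 (all other irreducibles have multiplicity 0).

Justification: The character of a tensor product is the pointwise product (chi_2 * chi_3)(C) = chi_2(C) * chi_3(C):
  {e}: (1)*(2), {r^1, r^2}: (1)*(-1), {s, sr, ..., sr^2}: (-1)*(0)
so (chi_2 * chi_3) takes values
  {e} -> 2, {r^1, r^2} -> -1, {s, sr, ..., sr^2} -> 0.
Now take the inner product of this character with each irreducible chi from the table, <chi_2*chi_3, chi> = (1/6) sum_C |C| (chi_2*chi_3)(C) conj(chi(C)):
  <chi_2*chi_3, chi_1> = (1/6)[1*(2)*conj(1) + 2*(-1)*conj(1) + 3*(0)*conj(1)]
      = (1/6)[(2) + (-2) + (0)] = 0/6 = 0
  <chi_2*chi_3, chi_2> = (1/6)[1*(2)*conj(1) + 2*(-1)*conj(1) + 3*(0)*conj(-1)]
      = (1/6)[(2) + (-2) + (0)] = 0/6 = 0
  <chi_2*chi_3, chi_3> = (1/6)[1*(2)*conj(2) + 2*(-1)*conj(-1) + 3*(0)*conj(0)]
      = (1/6)[(4) + (2) + (0)] = 6/6 = 1
Hence the multiplicities are chi_3: 1. Dimension check: dim(chi_2)*dim(chi_3) = 1*2 = 2 and sum (mult * dim) = 1*2 = 2.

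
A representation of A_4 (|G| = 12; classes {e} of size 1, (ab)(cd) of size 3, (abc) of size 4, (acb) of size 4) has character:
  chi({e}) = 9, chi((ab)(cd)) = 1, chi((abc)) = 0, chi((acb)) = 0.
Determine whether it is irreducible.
Not irreducible (reducible): <chi, chi> = 7 > 1.

Why: <chi, chi> = (1/|G|) sum_C |C| * |chi(C)|^2 = (1/12)[1*|9|^2 + 3*|1|^2 + 4*|0|^2 + 4*|0|^2]
  = (1/12)[(81) + (3) + (0) + (0)] = 84/12 = 7.
(Exp terms are combined using exp(i*s)*conj(exp(i*t)) = exp(i*(s-t)), and sums of them are collapsed using the identity that for every m > 1 the m distinct m-th roots of unity sum to 0, e.g. 1 + exp(2*I*pi/3) + exp(-2*I*pi/3) = 0.)
A character is irreducible iff <chi, chi> = 1, so this representation is reducible.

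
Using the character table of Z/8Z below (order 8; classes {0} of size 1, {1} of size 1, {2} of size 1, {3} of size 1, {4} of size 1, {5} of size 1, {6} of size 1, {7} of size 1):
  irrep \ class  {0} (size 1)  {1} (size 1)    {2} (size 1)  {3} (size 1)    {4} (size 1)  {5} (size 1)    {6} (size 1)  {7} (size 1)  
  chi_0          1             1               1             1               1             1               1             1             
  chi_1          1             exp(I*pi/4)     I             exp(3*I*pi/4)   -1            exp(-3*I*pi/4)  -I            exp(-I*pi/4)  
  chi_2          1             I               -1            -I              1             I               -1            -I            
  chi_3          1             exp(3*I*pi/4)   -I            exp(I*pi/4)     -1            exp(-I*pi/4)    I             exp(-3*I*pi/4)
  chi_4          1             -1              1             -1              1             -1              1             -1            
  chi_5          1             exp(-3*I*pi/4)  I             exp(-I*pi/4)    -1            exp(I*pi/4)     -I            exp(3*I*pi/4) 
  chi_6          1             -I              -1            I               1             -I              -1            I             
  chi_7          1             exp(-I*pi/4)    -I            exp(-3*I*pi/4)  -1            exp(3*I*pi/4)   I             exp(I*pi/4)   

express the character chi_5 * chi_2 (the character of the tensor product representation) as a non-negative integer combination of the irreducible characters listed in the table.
chi_5 tensor chi_2 = chi_7 (all other irreducibles have multiplicity 0).

Why: The character of a tensor product is the pointwise product (chi_5 * chi_2)(C) = chi_5(C) * chi_2(C):
  {0}: (1)*(1), {1}: (exp(-3*I*pi/4))*(I), {2}: (I)*(-1), {3}: (exp(-I*pi/4))*(-I), {4}: (-1)*(1), {5}: (exp(I*pi/4))*(I), {6}: (-I)*(-1), {7}: (exp(3*I*pi/4))*(-I)
so (chi_5 * chi_2) takes values
  {0} -> 1, {1} -> exp(-I*pi/4), {2} -> -I, {3} -> -exp(I*pi/4), {4} -> -1, {5} -> exp(3*I*pi/4), {6} -> I, {7} -> -exp(-3*I*pi/4).
Now take the inner product of this character with each irreducible chi from the table, <chi_5*chi_2, chi> = (1/8) sum_C |C| (chi_5*chi_2)(C) conj(chi(C)):
  <chi_5*chi_2, chi_0> = (1/8)[1*(1)*conj(1) + 1*(exp(-I*pi/4))*conj(1) + 1*(-I)*conj(1) + 1*(-exp(I*pi/4))*conj(1) + 1*(-1)*conj(1) + 1*(exp(3*I*pi/4))*conj(1) + 1*(I)*conj(1) + 1*(-exp(-3*I*pi/4))*conj(1)]
      = (1/8)[(1) + (exp(-I*pi/4)) + (-I) + (-exp(I*pi/4)) + (-1) + (exp(3*I*pi/4)) + (I) + (-exp(-3*I*pi/4))] = 0/8 = 0
  <chi_5*chi_2, chi_1> = (1/8)[1*(1)*conj(1) + 1*(exp(-I*pi/4))*conj(exp(I*pi/4)) + 1*(-I)*conj(I) + 1*(-exp(I*pi/4))*conj(exp(3*I*pi/4)) + 1*(-1)*conj(-1) + 1*(exp(3*I*pi/4))*conj(exp(-3*I*pi/4)) + 1*(I)*conj(-I) + 1*(-exp(-3*I*pi/4))*conj(exp(-I*pi/4))]
      = (1/8)[(1) + (-I) + (-1) + (I) + (1) + (-I) + (-1) + (I)] = 0/8 = 0
  <chi_5*chi_2, chi_2> = (1/8)[1*(1)*conj(1) + 1*(exp(-I*pi/4))*conj(I) + 1*(-I)*conj(-1) + 1*(-exp(I*pi/4))*conj(-I) + 1*(-1)*conj(1) + 1*(exp(3*I*pi/4))*conj(I) + 1*(I)*conj(-1) + 1*(-exp(-3*I*pi/4))*conj(-I)]
      = (1/8)[(1) + (-exp(I*pi/4)) + (I) + (-exp(3*I*pi/4)) + (-1) + (-exp(-3*I*pi/4)) + (-I) + (-exp(-I*pi/4))] = 0/8 = 0
  <chi_5*chi_2, chi_3> = (1/8)[1*(1)*conj(1) + 1*(exp(-I*pi/4))*conj(exp(3*I*pi/4)) + 1*(-I)*conj(-I) + 1*(-exp(I*pi/4))*conj(exp(I*pi/4)) + 1*(-1)*conj(-1) + 1*(exp(3*I*pi/4))*conj(exp(-I*pi/4)) + 1*(I)*conj(I) + 1*(-exp(-3*I*pi/4))*conj(exp(-3*I*pi/4))]
      = (1/8)[(1) + (-1) + (1) + (-1) + (1) + (-1) + (1) + (-1)] = 0/8 = 0
  <chi_5*chi_2, chi_4> = (1/8)[1*(1)*conj(1) + 1*(exp(-I*pi/4))*conj(-1) + 1*(-I)*conj(1) + 1*(-exp(I*pi/4))*conj(-1) + 1*(-1)*conj(1) + 1*(exp(3*I*pi/4))*conj(-1) + 1*(I)*conj(1) + 1*(-exp(-3*I*pi/4))*conj(-1)]
      = (1/8)[(1) + (-exp(-I*pi/4)) + (-I) + (exp(I*pi/4)) + (-1) + (-exp(3*I*pi/4)) + (I) + (exp(-3*I*pi/4))] = 0/8 = 0
  <chi_5*chi_2, chi_5> = (1/8)[1*(1)*conj(1) + 1*(exp(-I*pi/4))*conj(exp(-3*I*pi/4)) + 1*(-I)*conj(I) + 1*(-exp(I*pi/4))*conj(exp(-I*pi/4)) + 1*(-1)*conj(-1) + 1*(exp(3*I*pi/4))*conj(exp(I*pi/4)) + 1*(I)*conj(-I) + 1*(-exp(-3*I*pi/4))*conj(exp(3*I*pi/4))]
      = (1/8)[(1) + (I) + (-1) + (-I) + (1) + (I) + (-1) + (-I)] = 0/8 = 0
  <chi_5*chi_2, chi_6> = (1/8)[1*(1)*conj(1) + 1*(exp(-I*pi/4))*conj(-I) + 1*(-I)*conj(-1) + 1*(-exp(I*pi/4))*conj(I) + 1*(-1)*conj(1) + 1*(exp(3*I*pi/4))*conj(-I) + 1*(I)*conj(-1) + 1*(-exp(-3*I*pi/4))*conj(I)]
      = (1/8)[(1) + (exp(I*pi/4)) + (I) + (exp(3*I*pi/4)) + (-1) + (exp(-3*I*pi/4)) + (-I) + (exp(-I*pi/4))] = 0/8 = 0
  <chi_5*chi_2, chi_7> = (1/8)[1*(1)*conj(1) + 1*(exp(-I*pi/4))*conj(exp(-I*pi/4)) + 1*(-I)*conj(-I) + 1*(-exp(I*pi/4))*conj(exp(-3*I*pi/4)) + 1*(-1)*conj(-1) + 1*(exp(3*I*pi/4))*conj(exp(3*I*pi/4)) + 1*(I)*conj(I) + 1*(-exp(-3*I*pi/4))*conj(exp(I*pi/4))]
      = (1/8)[(1) + (1) + (1) + (1) + (1) + (1) + (1) + (1)] = 8/8 = 1
(Exp terms are combined using exp(i*s)*conj(exp(i*t)) = exp(i*(s-t)), and sums of them are collapsed using the identity that for every m > 1 the m distinct m-th roots of unity sum to 0, e.g. 1 + exp(2*I*pi/3) + exp(-2*I*pi/3) = 0.)
Hence the multiplicities are chi_7: 1. Dimension check: dim(chi_5)*dim(chi_2) = 1*1 = 1 and sum (mult * dim) = 1*1 = 1.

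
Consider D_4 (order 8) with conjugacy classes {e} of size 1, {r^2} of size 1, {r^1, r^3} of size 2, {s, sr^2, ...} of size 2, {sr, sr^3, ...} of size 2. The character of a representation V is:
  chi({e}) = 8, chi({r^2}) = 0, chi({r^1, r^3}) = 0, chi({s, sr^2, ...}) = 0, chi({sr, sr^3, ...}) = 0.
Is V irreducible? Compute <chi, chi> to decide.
Not irreducible (reducible): <chi, chi> = 8 > 1.

Solution. <chi, chi> = (1/|G|) sum_C |C| * |chi(C)|^2 = (1/8)[1*|8|^2 + 1*|0|^2 + 2*|0|^2 + 2*|0|^2 + 2*|0|^2]
  = (1/8)[(64) + (0) + (0) + (0) + (0)] = 64/8 = 8.
A character is irreducible iff <chi, chi> = 1, so this representation is reducible.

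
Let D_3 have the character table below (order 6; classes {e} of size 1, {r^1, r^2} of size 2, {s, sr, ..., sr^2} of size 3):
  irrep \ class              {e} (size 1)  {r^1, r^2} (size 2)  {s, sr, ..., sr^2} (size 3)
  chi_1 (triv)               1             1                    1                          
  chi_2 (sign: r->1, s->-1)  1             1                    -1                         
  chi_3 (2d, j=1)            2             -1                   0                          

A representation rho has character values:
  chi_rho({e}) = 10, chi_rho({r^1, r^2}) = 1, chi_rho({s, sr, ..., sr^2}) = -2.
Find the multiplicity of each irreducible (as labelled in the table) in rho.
Multiplicities: chi_1: 1, chi_2: 3, chi_3: 3.

Justification: Use <chi_rho, chi> = (1/|G|) sum_C |C| * chi_rho(C) * conj(chi(C)) with |G| = 6 for each irreducible chi in the table:
  <chi_rho, chi_1> = (1/6)[1*(10)*conj(1) + 2*(1)*conj(1) + 3*(-2)*conj(1)]
      = (1/6)[(10) + (2) + (-6)] = 6/6 = 1
  <chi_rho, chi_2> = (1/6)[1*(10)*conj(1) + 2*(1)*conj(1) + 3*(-2)*conj(-1)]
      = (1/6)[(10) + (2) + (6)] = 18/6 = 3
  <chi_rho, chi_3> = (1/6)[1*(10)*conj(2) + 2*(1)*conj(-1) + 3*(-2)*conj(0)]
      = (1/6)[(20) + (-2) + (0)] = 18/6 = 3
Dimension check: dim(rho) = sum (mult * dim) = 1*1 + 3*1 + 3*2 = 10 = chi_rho(e) = 10.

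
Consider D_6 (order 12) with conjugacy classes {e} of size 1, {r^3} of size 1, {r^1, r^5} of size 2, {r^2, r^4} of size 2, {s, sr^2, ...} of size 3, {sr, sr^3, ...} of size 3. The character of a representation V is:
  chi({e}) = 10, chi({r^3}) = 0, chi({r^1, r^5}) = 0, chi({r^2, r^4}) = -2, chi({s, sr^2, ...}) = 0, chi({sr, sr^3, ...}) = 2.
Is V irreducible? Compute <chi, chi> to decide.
Not irreducible (reducible): <chi, chi> = 10 > 1.

Solution. <chi, chi> = (1/|G|) sum_C |C| * |chi(C)|^2 = (1/12)[1*|10|^2 + 1*|0|^2 + 2*|0|^2 + 2*|-2|^2 + 3*|0|^2 + 3*|2|^2]
  = (1/12)[(100) + (0) + (0) + (8) + (0) + (12)] = 120/12 = 10.
A character is irreducible iff <chi, chi> = 1, so this representation is reducible.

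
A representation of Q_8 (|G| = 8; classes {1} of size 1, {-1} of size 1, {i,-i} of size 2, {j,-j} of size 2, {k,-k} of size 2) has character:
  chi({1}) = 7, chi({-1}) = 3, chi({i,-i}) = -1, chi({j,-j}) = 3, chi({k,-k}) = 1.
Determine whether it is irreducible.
Not irreducible (reducible): <chi, chi> = 10 > 1.

<chi, chi> = (1/|G|) sum_C |C| * |chi(C)|^2 = (1/8)[1*|7|^2 + 1*|3|^2 + 2*|-1|^2 + 2*|3|^2 + 2*|1|^2]
  = (1/8)[(49) + (9) + (2) + (18) + (2)] = 80/8 = 10.
A character is irreducible iff <chi, chi> = 1, so this representation is reducible.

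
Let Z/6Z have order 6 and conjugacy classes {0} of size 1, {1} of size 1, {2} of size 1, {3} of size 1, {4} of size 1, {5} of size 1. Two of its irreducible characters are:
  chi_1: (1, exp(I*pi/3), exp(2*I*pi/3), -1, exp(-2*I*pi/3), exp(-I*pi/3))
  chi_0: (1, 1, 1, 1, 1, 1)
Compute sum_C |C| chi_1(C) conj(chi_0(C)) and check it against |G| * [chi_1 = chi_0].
Sum = 0; so <chi_1, chi_0> = 0 (distinct irreducibles are orthogonal).

Justification: Compute term by term over conjugacy classes (|C| * chi_1(C) * conj(chi_0(C))):
  1*(1)*conj(1) + 1*(exp(I*pi/3))*conj(1) + 1*(exp(2*I*pi/3))*conj(1) + 1*(-1)*conj(1) + 1*(exp(-2*I*pi/3))*conj(1) + 1*(exp(-I*pi/3))*conj(1)
  = (1) + (exp(I*pi/3)) + (exp(2*I*pi/3)) + (-1) + (exp(-2*I*pi/3)) + (exp(-I*pi/3))
  = 0.
(Exp terms are combined using exp(i*s)*conj(exp(i*t)) = exp(i*(s-t)), and sums of them are collapsed using the identity that for every m > 1 the m distinct m-th roots of unity sum to 0, e.g. 1 + exp(2*I*pi/3) + exp(-2*I*pi/3) = 0.)
Dividing by |G| = 6 gives 0/6 = 0, matching the row-orthogonality relation <chi_1, chi_0> = [chi_1 = chi_0].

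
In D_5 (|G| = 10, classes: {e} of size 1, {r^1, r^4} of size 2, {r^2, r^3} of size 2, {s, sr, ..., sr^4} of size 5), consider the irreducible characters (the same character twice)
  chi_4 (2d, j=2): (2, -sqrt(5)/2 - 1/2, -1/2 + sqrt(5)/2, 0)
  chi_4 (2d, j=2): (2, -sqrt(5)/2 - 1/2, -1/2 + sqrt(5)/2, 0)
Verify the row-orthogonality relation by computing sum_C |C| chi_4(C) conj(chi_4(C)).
Sum = 10 = |G| = 10; so <chi_4, chi_4> = 1 (norm-1 confirms irreducibility).

Details: Compute term by term over conjugacy classes (|C| * chi_4(C) * conj(chi_4(C))):
  1*(2)*conj(2) + 2*(-sqrt(5)/2 - 1/2)*conj(-sqrt(5)/2 - 1/2) + 2*(-1/2 + sqrt(5)/2)*conj(-1/2 + sqrt(5)/2) + 5*(0)*conj(0)
  = (4) + (sqrt(5) + 3) + (3 - sqrt(5)) + (0)
  = 10.
Dividing by |G| = 10 gives 10/10 = 1, matching the row-orthogonality relation <chi_4, chi_4> = [chi_4 = chi_4].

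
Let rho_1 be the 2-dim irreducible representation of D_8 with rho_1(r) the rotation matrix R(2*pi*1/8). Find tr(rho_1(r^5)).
chi_{rho_1}(r^5) = 2*cos(2*pi*1*5/8) = -sqrt(2)

Proof sketch: rho_1(r^5) is rotation by angle 2*pi*1*5/8, whose trace is 2*cos(2*pi*1*5/8) = -sqrt(2).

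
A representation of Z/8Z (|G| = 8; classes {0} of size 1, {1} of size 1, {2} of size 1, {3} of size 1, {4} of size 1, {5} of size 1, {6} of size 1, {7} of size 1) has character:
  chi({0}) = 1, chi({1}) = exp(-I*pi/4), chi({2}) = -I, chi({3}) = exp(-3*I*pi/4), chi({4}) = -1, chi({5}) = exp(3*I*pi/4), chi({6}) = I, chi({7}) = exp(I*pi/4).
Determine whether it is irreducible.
Irreducible: <chi, chi> = 1.

Solution. <chi, chi> = (1/|G|) sum_C |C| * |chi(C)|^2 = (1/8)[1*|1|^2 + 1*|exp(-I*pi/4)|^2 + 1*|-I|^2 + 1*|exp(-3*I*pi/4)|^2 + 1*|-1|^2 + 1*|exp(3*I*pi/4)|^2 + 1*|I|^2 + 1*|exp(I*pi/4)|^2]
  = (1/8)[(1) + (1) + (1) + (1) + (1) + (1) + (1) + (1)] = 8/8 = 1.
(Exp terms are combined using exp(i*s)*conj(exp(i*t)) = exp(i*(s-t)), and sums of them are collapsed using the identity that for every m > 1 the m distinct m-th roots of unity sum to 0, e.g. 1 + exp(2*I*pi/3) + exp(-2*I*pi/3) = 0.)
A character is irreducible iff <chi, chi> = 1, so this representation is irreducible.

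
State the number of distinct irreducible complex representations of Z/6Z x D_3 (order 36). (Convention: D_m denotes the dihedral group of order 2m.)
18

Proof sketch: The number of irreducible complex representations of a finite group equals its number of conjugacy classes. For a direct product, #classes(G x H) = #classes(G) * #classes(H). Z/6Z has 6 classes (abelian), D_3 has 3 classes, so 6 * 3 = 18, so Z/6Z x D_3 (order 36) has exactly 18 irreducible complex representations.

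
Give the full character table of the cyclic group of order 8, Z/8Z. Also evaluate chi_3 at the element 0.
Character table of Z/8Z (irreps indexed chi_0,...,chi_7 with chi_k(m) = zeta_8^(k*m), zeta_8 = exp(2*pi*i/8)):
  irrep \ class  {0} (size 1)  {1} (size 1)    {2} (size 1)  {3} (size 1)    {4} (size 1)  {5} (size 1)    {6} (size 1)  {7} (size 1)  
  chi_0          1             1               1             1               1             1               1             1             
  chi_1          1             exp(I*pi/4)     I             exp(3*I*pi/4)   -1            exp(-3*I*pi/4)  -I            exp(-I*pi/4)  
  chi_2          1             I               -1            -I              1             I               -1            -I            
  chi_3          1             exp(3*I*pi/4)   -I            exp(I*pi/4)     -1            exp(-I*pi/4)    I             exp(-3*I*pi/4)
  chi_4          1             -1              1             -1              1             -1              1             -1            
  chi_5          1             exp(-3*I*pi/4)  I             exp(-I*pi/4)    -1            exp(I*pi/4)     -I            exp(3*I*pi/4) 
  chi_6          1             -I              -1            I               1             -I              -1            I             
  chi_7          1             exp(-I*pi/4)    -I            exp(-3*I*pi/4)  -1            exp(3*I*pi/4)   I             exp(I*pi/4)   

Spot check: chi_3(0) = zeta_8^(3*0) = zeta_8^0 = 1.

Proof sketch: Z/8Z is abelian, so all 8 irreducible complex representations are 1-dimensional. They are given by chi_k(m) = zeta_8^(k*m) for k = 0,...,7. Row orthogonality: sum_m chi_k(m) conj(chi_l(m)) = 8 * [k = l].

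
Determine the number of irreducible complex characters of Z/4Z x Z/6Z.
24

Reasoning: The number of irreducible complex representations of a finite group equals its number of conjugacy classes. Z/4Z x Z/6Z is abelian of order 24, so every element is its own conjugacy class: 24 classes, so Z/4Z x Z/6Z (order 24) has exactly 24 irreducible complex representations.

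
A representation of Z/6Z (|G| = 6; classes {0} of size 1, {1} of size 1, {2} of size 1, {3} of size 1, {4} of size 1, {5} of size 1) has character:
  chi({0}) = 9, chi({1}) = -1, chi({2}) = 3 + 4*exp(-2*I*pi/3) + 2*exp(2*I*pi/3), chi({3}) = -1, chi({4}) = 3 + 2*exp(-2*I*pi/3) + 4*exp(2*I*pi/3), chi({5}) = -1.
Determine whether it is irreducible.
Not irreducible (reducible): <chi, chi> = 15 > 1.

Why: <chi, chi> = (1/|G|) sum_C |C| * |chi(C)|^2 = (1/6)[1*|9|^2 + 1*|-1|^2 + 1*|3 + 4*exp(-2*I*pi/3) + 2*exp(2*I*pi/3)|^2 + 1*|-1|^2 + 1*|3 + 2*exp(-2*I*pi/3) + 4*exp(2*I*pi/3)|^2 + 1*|-1|^2]
  = (1/6)[(81) + (1) + (3) + (1) + (3) + (1)] = 90/6 = 15.
(Exp terms are combined using exp(i*s)*conj(exp(i*t)) = exp(i*(s-t)), and sums of them are collapsed using the identity that for every m > 1 the m distinct m-th roots of unity sum to 0, e.g. 1 + exp(2*I*pi/3) + exp(-2*I*pi/3) = 0.)
A character is irreducible iff <chi, chi> = 1, so this representation is reducible.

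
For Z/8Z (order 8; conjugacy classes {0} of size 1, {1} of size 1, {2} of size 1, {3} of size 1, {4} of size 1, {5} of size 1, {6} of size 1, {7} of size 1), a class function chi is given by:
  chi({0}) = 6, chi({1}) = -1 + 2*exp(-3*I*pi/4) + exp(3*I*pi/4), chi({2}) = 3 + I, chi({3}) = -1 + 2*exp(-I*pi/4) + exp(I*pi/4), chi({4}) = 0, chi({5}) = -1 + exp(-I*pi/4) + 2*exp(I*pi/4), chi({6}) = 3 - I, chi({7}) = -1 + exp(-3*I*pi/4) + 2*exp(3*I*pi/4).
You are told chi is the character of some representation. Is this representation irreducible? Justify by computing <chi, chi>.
Not irreducible (reducible): <chi, chi> = 10 > 1.

Justification: <chi, chi> = (1/|G|) sum_C |C| * |chi(C)|^2 = (1/8)[1*|6|^2 + 1*|-1 + 2*exp(-3*I*pi/4) + exp(3*I*pi/4)|^2 + 1*|3 + I|^2 + 1*|-1 + 2*exp(-I*pi/4) + exp(I*pi/4)|^2 + 1*|0|^2 + 1*|-1 + exp(-I*pi/4) + 2*exp(I*pi/4)|^2 + 1*|3 - I|^2 + 1*|-1 + exp(-3*I*pi/4) + 2*exp(3*I*pi/4)|^2]
  = (1/8)[(36) + (6 - 3*exp(3*I*pi/4) - 3*exp(-3*I*pi/4)) + (10) + (6 - 3*exp(I*pi/4) - 3*exp(-I*pi/4)) + (0) + (6 - 3*exp(I*pi/4) - 3*exp(-I*pi/4)) + (10) + (6 - 3*exp(3*I*pi/4) - 3*exp(-3*I*pi/4))] = 80/8 = 10.
(Exp terms are combined using exp(i*s)*conj(exp(i*t)) = exp(i*(s-t)), and sums of them are collapsed using the identity that for every m > 1 the m distinct m-th roots of unity sum to 0, e.g. 1 + exp(2*I*pi/3) + exp(-2*I*pi/3) = 0.)
A character is irreducible iff <chi, chi> = 1, so this representation is reducible.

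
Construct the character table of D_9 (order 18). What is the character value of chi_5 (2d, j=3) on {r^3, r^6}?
Conjugacy classes: {e} of size 1, {r^1, r^8} of size 2, {r^2, r^7} of size 2, {r^3, r^6} of size 2, {r^4, r^5} of size 2, {s, sr, ..., sr^8} of size 9.
Character table:
  irrep \ class              {e} (size 1)  {r^1, r^8} (size 2)  {r^2, r^7} (size 2)  {r^3, r^6} (size 2)  {r^4, r^5} (size 2)  {s, sr, ..., sr^8} (size 9)
  chi_1 (triv)               1             1                    1                    1                    1                    1                          
  chi_2 (sign: r->1, s->-1)  1             1                    1                    1                    1                    -1                         
  chi_3 (2d, j=1)            2             2*cos(2*pi/9)        2*cos(4*pi/9)        -1                   -2*cos(pi/9)         0                          
  chi_4 (2d, j=2)            2             2*cos(4*pi/9)        -2*cos(pi/9)         -1                   2*cos(2*pi/9)        0                          
  chi_5 (2d, j=3)            2             -1                   -1                   2                    -1                   0                          
  chi_6 (2d, j=4)            2             -2*cos(pi/9)         2*cos(2*pi/9)        -1                   2*cos(4*pi/9)        0                          

Spot check: chi_5 (2d, j=3) on {r^3, r^6} = 2.

Explanation: D_9 has order 2*9 = 18 with 6 conjugacy classes, hence 6 irreducibles. Sum of squared dims 1 + 1 + 4 + 4 + 4 + 4 = 18 = |G|. Linear characters come from the abelianisation; the 2-dimensional irreps have character r^k -> 2*cos(2*pi*j*k/9), reflections -> 0.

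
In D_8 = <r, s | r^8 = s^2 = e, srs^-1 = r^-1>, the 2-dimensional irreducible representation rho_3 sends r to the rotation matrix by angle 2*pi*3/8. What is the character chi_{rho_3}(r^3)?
chi_{rho_3}(r^3) = 2*cos(2*pi*3*3/8) = sqrt(2)

Justification: rho_3(r^3) is rotation by angle 2*pi*3*3/8, whose trace is 2*cos(2*pi*3*3/8) = sqrt(2).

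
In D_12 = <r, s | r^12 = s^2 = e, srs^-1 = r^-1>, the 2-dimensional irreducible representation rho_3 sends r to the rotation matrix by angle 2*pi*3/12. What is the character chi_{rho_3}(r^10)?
chi_{rho_3}(r^10) = 2*cos(2*pi*3*10/12) = -2

Why: rho_3(r^10) is rotation by angle 2*pi*3*10/12, whose trace is 2*cos(2*pi*3*10/12) = -2.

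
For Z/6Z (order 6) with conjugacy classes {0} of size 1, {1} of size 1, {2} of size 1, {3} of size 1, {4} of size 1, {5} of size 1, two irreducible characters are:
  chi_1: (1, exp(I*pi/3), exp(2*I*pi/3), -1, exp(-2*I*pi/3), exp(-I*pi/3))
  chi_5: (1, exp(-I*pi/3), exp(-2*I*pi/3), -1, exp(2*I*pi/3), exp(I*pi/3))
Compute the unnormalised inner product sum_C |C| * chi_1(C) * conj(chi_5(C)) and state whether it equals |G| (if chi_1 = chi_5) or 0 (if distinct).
Sum = 0; so <chi_1, chi_5> = 0 (distinct irreducibles are orthogonal).

Proof sketch: Compute term by term over conjugacy classes (|C| * chi_1(C) * conj(chi_5(C))):
  1*(1)*conj(1) + 1*(exp(I*pi/3))*conj(exp(-I*pi/3)) + 1*(exp(2*I*pi/3))*conj(exp(-2*I*pi/3)) + 1*(-1)*conj(-1) + 1*(exp(-2*I*pi/3))*conj(exp(2*I*pi/3)) + 1*(exp(-I*pi/3))*conj(exp(I*pi/3))
  = (1) + (exp(2*I*pi/3)) + (exp(-2*I*pi/3)) + (1) + (exp(2*I*pi/3)) + (exp(-2*I*pi/3))
  = 0.
(Exp terms are combined using exp(i*s)*conj(exp(i*t)) = exp(i*(s-t)), and sums of them are collapsed using the identity that for every m > 1 the m distinct m-th roots of unity sum to 0, e.g. 1 + exp(2*I*pi/3) + exp(-2*I*pi/3) = 0.)
Dividing by |G| = 6 gives 0/6 = 0, matching the row-orthogonality relation <chi_1, chi_5> = [chi_1 = chi_5].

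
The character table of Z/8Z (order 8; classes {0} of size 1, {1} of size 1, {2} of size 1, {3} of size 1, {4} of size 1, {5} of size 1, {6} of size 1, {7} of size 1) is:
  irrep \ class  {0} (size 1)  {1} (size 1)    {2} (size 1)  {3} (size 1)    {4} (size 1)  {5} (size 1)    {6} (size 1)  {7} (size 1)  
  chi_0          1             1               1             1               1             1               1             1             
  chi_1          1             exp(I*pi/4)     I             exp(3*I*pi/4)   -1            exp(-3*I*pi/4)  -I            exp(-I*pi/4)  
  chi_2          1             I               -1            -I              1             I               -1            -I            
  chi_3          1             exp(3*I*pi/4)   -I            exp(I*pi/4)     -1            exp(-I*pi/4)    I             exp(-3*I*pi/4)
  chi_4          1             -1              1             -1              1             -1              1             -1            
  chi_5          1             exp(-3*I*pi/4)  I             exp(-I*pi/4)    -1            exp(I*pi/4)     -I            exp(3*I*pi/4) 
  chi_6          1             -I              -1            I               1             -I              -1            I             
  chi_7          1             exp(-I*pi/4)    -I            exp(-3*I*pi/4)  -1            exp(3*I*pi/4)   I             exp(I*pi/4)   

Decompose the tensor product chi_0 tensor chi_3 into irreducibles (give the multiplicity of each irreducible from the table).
chi_0 tensor chi_3 = chi_3 (all other irreducibles have multiplicity 0).

Argument: The character of a tensor product is the pointwise product (chi_0 * chi_3)(C) = chi_0(C) * chi_3(C):
  {0}: (1)*(1), {1}: (1)*(exp(3*I*pi/4)), {2}: (1)*(-I), {3}: (1)*(exp(I*pi/4)), {4}: (1)*(-1), {5}: (1)*(exp(-I*pi/4)), {6}: (1)*(I), {7}: (1)*(exp(-3*I*pi/4))
so (chi_0 * chi_3) takes values
  {0} -> 1, {1} -> exp(3*I*pi/4), {2} -> -I, {3} -> exp(I*pi/4), {4} -> -1, {5} -> exp(-I*pi/4), {6} -> I, {7} -> exp(-3*I*pi/4).
Now take the inner product of this character with each irreducible chi from the table, <chi_0*chi_3, chi> = (1/8) sum_C |C| (chi_0*chi_3)(C) conj(chi(C)):
  <chi_0*chi_3, chi_0> = (1/8)[1*(1)*conj(1) + 1*(exp(3*I*pi/4))*conj(1) + 1*(-I)*conj(1) + 1*(exp(I*pi/4))*conj(1) + 1*(-1)*conj(1) + 1*(exp(-I*pi/4))*conj(1) + 1*(I)*conj(1) + 1*(exp(-3*I*pi/4))*conj(1)]
      = (1/8)[(1) + (exp(3*I*pi/4)) + (-I) + (exp(I*pi/4)) + (-1) + (exp(-I*pi/4)) + (I) + (exp(-3*I*pi/4))] = 0/8 = 0
  <chi_0*chi_3, chi_1> = (1/8)[1*(1)*conj(1) + 1*(exp(3*I*pi/4))*conj(exp(I*pi/4)) + 1*(-I)*conj(I) + 1*(exp(I*pi/4))*conj(exp(3*I*pi/4)) + 1*(-1)*conj(-1) + 1*(exp(-I*pi/4))*conj(exp(-3*I*pi/4)) + 1*(I)*conj(-I) + 1*(exp(-3*I*pi/4))*conj(exp(-I*pi/4))]
      = (1/8)[(1) + (I) + (-1) + (-I) + (1) + (I) + (-1) + (-I)] = 0/8 = 0
  <chi_0*chi_3, chi_2> = (1/8)[1*(1)*conj(1) + 1*(exp(3*I*pi/4))*conj(I) + 1*(-I)*conj(-1) + 1*(exp(I*pi/4))*conj(-I) + 1*(-1)*conj(1) + 1*(exp(-I*pi/4))*conj(I) + 1*(I)*conj(-1) + 1*(exp(-3*I*pi/4))*conj(-I)]
      = (1/8)[(1) + (-exp(-3*I*pi/4)) + (I) + (exp(3*I*pi/4)) + (-1) + (-exp(I*pi/4)) + (-I) + (exp(-I*pi/4))] = 0/8 = 0
  <chi_0*chi_3, chi_3> = (1/8)[1*(1)*conj(1) + 1*(exp(3*I*pi/4))*conj(exp(3*I*pi/4)) + 1*(-I)*conj(-I) + 1*(exp(I*pi/4))*conj(exp(I*pi/4)) + 1*(-1)*conj(-1) + 1*(exp(-I*pi/4))*conj(exp(-I*pi/4)) + 1*(I)*conj(I) + 1*(exp(-3*I*pi/4))*conj(exp(-3*I*pi/4))]
      = (1/8)[(1) + (1) + (1) + (1) + (1) + (1) + (1) + (1)] = 8/8 = 1
  <chi_0*chi_3, chi_4> = (1/8)[1*(1)*conj(1) + 1*(exp(3*I*pi/4))*conj(-1) + 1*(-I)*conj(1) + 1*(exp(I*pi/4))*conj(-1) + 1*(-1)*conj(1) + 1*(exp(-I*pi/4))*conj(-1) + 1*(I)*conj(1) + 1*(exp(-3*I*pi/4))*conj(-1)]
      = (1/8)[(1) + (-exp(3*I*pi/4)) + (-I) + (-exp(I*pi/4)) + (-1) + (-exp(-I*pi/4)) + (I) + (-exp(-3*I*pi/4))] = 0/8 = 0
  <chi_0*chi_3, chi_5> = (1/8)[1*(1)*conj(1) + 1*(exp(3*I*pi/4))*conj(exp(-3*I*pi/4)) + 1*(-I)*conj(I) + 1*(exp(I*pi/4))*conj(exp(-I*pi/4)) + 1*(-1)*conj(-1) + 1*(exp(-I*pi/4))*conj(exp(I*pi/4)) + 1*(I)*conj(-I) + 1*(exp(-3*I*pi/4))*conj(exp(3*I*pi/4))]
      = (1/8)[(1) + (-I) + (-1) + (I) + (1) + (-I) + (-1) + (I)] = 0/8 = 0
  <chi_0*chi_3, chi_6> = (1/8)[1*(1)*conj(1) + 1*(exp(3*I*pi/4))*conj(-I) + 1*(-I)*conj(-1) + 1*(exp(I*pi/4))*conj(I) + 1*(-1)*conj(1) + 1*(exp(-I*pi/4))*conj(-I) + 1*(I)*conj(-1) + 1*(exp(-3*I*pi/4))*conj(I)]
      = (1/8)[(1) + (exp(-3*I*pi/4)) + (I) + (-exp(3*I*pi/4)) + (-1) + (exp(I*pi/4)) + (-I) + (-exp(-I*pi/4))] = 0/8 = 0
  <chi_0*chi_3, chi_7> = (1/8)[1*(1)*conj(1) + 1*(exp(3*I*pi/4))*conj(exp(-I*pi/4)) + 1*(-I)*conj(-I) + 1*(exp(I*pi/4))*conj(exp(-3*I*pi/4)) + 1*(-1)*conj(-1) + 1*(exp(-I*pi/4))*conj(exp(3*I*pi/4)) + 1*(I)*conj(I) + 1*(exp(-3*I*pi/4))*conj(exp(I*pi/4))]
      = (1/8)[(1) + (-1) + (1) + (-1) + (1) + (-1) + (1) + (-1)] = 0/8 = 0
(Exp terms are combined using exp(i*s)*conj(exp(i*t)) = exp(i*(s-t)), and sums of them are collapsed using the identity that for every m > 1 the m distinct m-th roots of unity sum to 0, e.g. 1 + exp(2*I*pi/3) + exp(-2*I*pi/3) = 0.)
Hence the multiplicities are chi_3: 1. Dimension check: dim(chi_0)*dim(chi_3) = 1*1 = 1 and sum (mult * dim) = 1*1 = 1.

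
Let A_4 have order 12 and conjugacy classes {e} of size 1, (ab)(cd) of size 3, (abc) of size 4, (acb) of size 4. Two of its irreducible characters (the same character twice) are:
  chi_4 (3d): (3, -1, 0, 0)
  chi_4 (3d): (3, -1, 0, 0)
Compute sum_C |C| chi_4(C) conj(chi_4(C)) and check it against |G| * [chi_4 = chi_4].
Sum = 12 = |G| = 12; so <chi_4, chi_4> = 1 (norm-1 confirms irreducibility).

Derivation: Compute term by term over conjugacy classes (|C| * chi_4(C) * conj(chi_4(C))):
  1*(3)*conj(3) + 3*(-1)*conj(-1) + 4*(0)*conj(0) + 4*(0)*conj(0)
  = (9) + (3) + (0) + (0)
  = 12.
(Exp terms are combined using exp(i*s)*conj(exp(i*t)) = exp(i*(s-t)), and sums of them are collapsed using the identity that for every m > 1 the m distinct m-th roots of unity sum to 0, e.g. 1 + exp(2*I*pi/3) + exp(-2*I*pi/3) = 0.)
Dividing by |G| = 12 gives 12/12 = 1, matching the row-orthogonality relation <chi_4, chi_4> = [chi_4 = chi_4].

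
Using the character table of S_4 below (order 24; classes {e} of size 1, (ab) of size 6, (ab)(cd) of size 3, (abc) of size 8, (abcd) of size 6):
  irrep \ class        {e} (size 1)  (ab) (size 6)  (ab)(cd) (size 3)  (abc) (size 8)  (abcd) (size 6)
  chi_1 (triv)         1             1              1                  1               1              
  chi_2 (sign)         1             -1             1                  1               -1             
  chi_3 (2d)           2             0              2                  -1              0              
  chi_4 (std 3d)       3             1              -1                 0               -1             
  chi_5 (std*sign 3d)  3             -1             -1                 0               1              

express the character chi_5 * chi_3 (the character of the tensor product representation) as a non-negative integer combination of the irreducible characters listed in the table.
chi_5 tensor chi_3 = chi_4 + chi_5 (all other irreducibles have multiplicity 0).

Explanation: The character of a tensor product is the pointwise product (chi_5 * chi_3)(C) = chi_5(C) * chi_3(C):
  {e}: (3)*(2), (ab): (-1)*(0), (ab)(cd): (-1)*(2), (abc): (0)*(-1), (abcd): (1)*(0)
so (chi_5 * chi_3) takes values
  {e} -> 6, (ab) -> 0, (ab)(cd) -> -2, (abc) -> 0, (abcd) -> 0.
Now take the inner product of this character with each irreducible chi from the table, <chi_5*chi_3, chi> = (1/24) sum_C |C| (chi_5*chi_3)(C) conj(chi(C)):
  <chi_5*chi_3, chi_1> = (1/24)[1*(6)*conj(1) + 6*(0)*conj(1) + 3*(-2)*conj(1) + 8*(0)*conj(1) + 6*(0)*conj(1)]
      = (1/24)[(6) + (0) + (-6) + (0) + (0)] = 0/24 = 0
  <chi_5*chi_3, chi_2> = (1/24)[1*(6)*conj(1) + 6*(0)*conj(-1) + 3*(-2)*conj(1) + 8*(0)*conj(1) + 6*(0)*conj(-1)]
      = (1/24)[(6) + (0) + (-6) + (0) + (0)] = 0/24 = 0
  <chi_5*chi_3, chi_3> = (1/24)[1*(6)*conj(2) + 6*(0)*conj(0) + 3*(-2)*conj(2) + 8*(0)*conj(-1) + 6*(0)*conj(0)]
      = (1/24)[(12) + (0) + (-12) + (0) + (0)] = 0/24 = 0
  <chi_5*chi_3, chi_4> = (1/24)[1*(6)*conj(3) + 6*(0)*conj(1) + 3*(-2)*conj(-1) + 8*(0)*conj(0) + 6*(0)*conj(-1)]
      = (1/24)[(18) + (0) + (6) + (0) + (0)] = 24/24 = 1
  <chi_5*chi_3, chi_5> = (1/24)[1*(6)*conj(3) + 6*(0)*conj(-1) + 3*(-2)*conj(-1) + 8*(0)*conj(0) + 6*(0)*conj(1)]
      = (1/24)[(18) + (0) + (6) + (0) + (0)] = 24/24 = 1
Hence the multiplicities are chi_4: 1, chi_5: 1. Dimension check: dim(chi_5)*dim(chi_3) = 3*2 = 6 and sum (mult * dim) = 1*3 + 1*3 = 6.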